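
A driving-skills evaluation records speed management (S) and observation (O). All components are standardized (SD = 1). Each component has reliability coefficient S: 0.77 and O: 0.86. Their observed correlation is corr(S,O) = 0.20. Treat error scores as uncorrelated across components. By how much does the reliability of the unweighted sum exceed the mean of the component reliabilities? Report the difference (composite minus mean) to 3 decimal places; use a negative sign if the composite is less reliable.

0.031

Var(sum) = 2 + 0.4 = 2.4; true-score variance = 1.63 + 0.4 = 2.03; composite reliability = 0.8458.
Mean component reliability = 0.8150.
Difference = 0.8458 − 0.8150 = 0.031.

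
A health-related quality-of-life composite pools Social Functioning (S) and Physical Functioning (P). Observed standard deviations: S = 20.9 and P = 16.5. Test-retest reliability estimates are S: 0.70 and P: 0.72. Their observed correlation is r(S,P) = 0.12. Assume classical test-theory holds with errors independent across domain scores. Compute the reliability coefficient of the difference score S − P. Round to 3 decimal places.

0.669

Var(S−P) = 20.9² + 16.5² − 2·20.9·16.5·0.12 = 709.06 − 82.764 = 626.296.
Under uncorrelated errors the observed covariances equal the true-score covariances, so only the own-variance terms attenuate.
True-score variance = [20.9²·0.70 + 16.5²·0.72] − 82.764 = 501.787 − 82.764 = 419.023.
Reliability = 419.023 / 626.296 = 0.669.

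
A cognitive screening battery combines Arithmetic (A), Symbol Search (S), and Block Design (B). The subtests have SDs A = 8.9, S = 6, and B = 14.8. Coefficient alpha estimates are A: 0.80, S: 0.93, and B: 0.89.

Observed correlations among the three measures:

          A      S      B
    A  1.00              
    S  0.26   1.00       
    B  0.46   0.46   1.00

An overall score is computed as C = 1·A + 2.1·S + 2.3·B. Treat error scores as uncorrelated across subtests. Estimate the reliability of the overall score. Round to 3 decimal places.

0.927

Var(C) = 8.9² + 2.1²·6² + 2.3²·14.8² + 2·[2.1·8.9·6·0.26 + 2.3·8.9·14.8·0.46 + 4.83·6·14.8·0.46] = 1396.69 + 731.624 = 2128.32.
With uncorrelated errors the cross-covariances are all true-score covariance, so they carry over unchanged; only the diagonal terms shrink to ρᵢσᵢ².
True-score variance = [8.9²·0.80 + 2.1²·6²·0.93 + 2.3²·14.8²·0.89] + 731.624 = 1242.28 + 731.624 = 1973.9.
Reliability = 1973.9 / 2128.32 = 0.927.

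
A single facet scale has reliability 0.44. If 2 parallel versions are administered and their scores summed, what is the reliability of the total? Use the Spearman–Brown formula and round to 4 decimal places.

0.6111

ρ_k = kρ / (1 + (k−1)ρ) = 2·0.44 / (1 + 1·0.44) = 0.880 / 1.440 = 0.6111.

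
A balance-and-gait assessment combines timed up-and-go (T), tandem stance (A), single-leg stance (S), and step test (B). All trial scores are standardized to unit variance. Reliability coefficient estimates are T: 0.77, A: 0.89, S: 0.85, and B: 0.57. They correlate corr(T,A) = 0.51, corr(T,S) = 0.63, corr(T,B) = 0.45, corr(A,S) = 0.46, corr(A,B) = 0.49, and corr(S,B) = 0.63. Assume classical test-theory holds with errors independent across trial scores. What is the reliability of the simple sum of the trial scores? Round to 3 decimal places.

Var(T+A+S+B) = 4 + 2·[0.51 + 0.63 + 0.45 + 0.46 + 0.49 + 0.63] = 4 + 6.34 = 10.34.
Because errors are independent across components, Cov(Tᵢ,Tⱼ) = Cov(Xᵢ,Xⱼ); the off-diagonal part of the true-score variance is the same as above.
True-score variance = [0.77 + 0.89 + 0.85 + 0.57] + 6.34 = 3.08 + 6.34 = 9.42.
Reliability = 9.42 / 10.34 = 0.911.

0.911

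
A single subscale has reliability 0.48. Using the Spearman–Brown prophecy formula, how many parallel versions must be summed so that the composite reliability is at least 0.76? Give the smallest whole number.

k ≥ ρ*(1−ρ₁)/(ρ₁(1−ρ*)) = 0.76·0.52 / (0.48·0.24) = 3.431.
Smallest integer k = 4.

4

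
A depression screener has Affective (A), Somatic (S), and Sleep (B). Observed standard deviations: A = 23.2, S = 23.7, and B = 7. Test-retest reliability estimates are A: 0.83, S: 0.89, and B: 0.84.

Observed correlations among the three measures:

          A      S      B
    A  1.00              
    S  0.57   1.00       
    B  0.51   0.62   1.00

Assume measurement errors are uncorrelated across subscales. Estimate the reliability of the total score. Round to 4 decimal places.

0.9250

Var(A+S+B) = 23.2² + 23.7² + 7² + 2·[23.2·23.7·0.57 + 23.2·7·0.51 + 23.7·7·0.62] = 1148.93 + 998.182 = 2147.11.
Because errors are independent across components, Cov(Tᵢ,Tⱼ) = Cov(Xᵢ,Xⱼ); the off-diagonal part of the true-score variance is the same as above.
True-score variance = [23.2²·0.83 + 23.7²·0.89 + 7²·0.84] + 998.182 = 987.803 + 998.182 = 1985.98.
Reliability = 1985.98 / 2147.11 = 0.9250.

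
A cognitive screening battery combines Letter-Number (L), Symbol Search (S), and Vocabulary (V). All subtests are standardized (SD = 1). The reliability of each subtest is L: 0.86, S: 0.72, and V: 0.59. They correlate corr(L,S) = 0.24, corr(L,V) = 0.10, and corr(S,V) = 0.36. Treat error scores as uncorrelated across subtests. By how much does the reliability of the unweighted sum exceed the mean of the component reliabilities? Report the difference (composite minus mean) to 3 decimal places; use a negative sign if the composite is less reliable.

0.088

Var(sum) = 3 + 1.4 = 4.4; true-score variance = 2.17 + 1.4 = 3.57; composite reliability = 0.8114.
Mean component reliability = 0.7233.
Difference = 0.8114 − 0.7233 = 0.088.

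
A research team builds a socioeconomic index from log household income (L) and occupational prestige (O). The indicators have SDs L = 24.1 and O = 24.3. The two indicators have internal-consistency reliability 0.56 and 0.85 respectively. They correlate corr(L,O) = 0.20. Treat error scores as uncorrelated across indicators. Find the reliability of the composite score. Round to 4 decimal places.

Var(L+O) = 24.1² + 24.3² + 2·[24.1·24.3·0.20] = 1171.3 + 234.252 = 1405.55.
Because errors are independent across components, Cov(Tᵢ,Tⱼ) = Cov(Xᵢ,Xⱼ); the off-diagonal part of the true-score variance is the same as above.
True-score variance = [24.1²·0.56 + 24.3²·0.85] + 234.252 = 827.17 + 234.252 = 1061.42.
Reliability = 1061.42 / 1405.55 = 0.7552.

0.7552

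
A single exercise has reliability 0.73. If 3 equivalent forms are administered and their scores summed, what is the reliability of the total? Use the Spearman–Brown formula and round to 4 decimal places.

0.8902

ρ_k = kρ / (1 + (k−1)ρ) = 3·0.73 / (1 + 2·0.73) = 2.190 / 2.460 = 0.8902.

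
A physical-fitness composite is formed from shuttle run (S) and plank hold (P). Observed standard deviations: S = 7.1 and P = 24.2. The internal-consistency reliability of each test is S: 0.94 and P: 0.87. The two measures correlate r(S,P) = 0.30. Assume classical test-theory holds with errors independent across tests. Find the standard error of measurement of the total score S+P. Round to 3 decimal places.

Var(total) = 636.05 + 103.092 = 739.142.
True-score variance = 556.892 + 103.092 = 659.984, so reliability = 0.8929.
Error variance = 739.142 − 659.984 = 79.1578; SEM = √79.1578 = 8.897.

8.897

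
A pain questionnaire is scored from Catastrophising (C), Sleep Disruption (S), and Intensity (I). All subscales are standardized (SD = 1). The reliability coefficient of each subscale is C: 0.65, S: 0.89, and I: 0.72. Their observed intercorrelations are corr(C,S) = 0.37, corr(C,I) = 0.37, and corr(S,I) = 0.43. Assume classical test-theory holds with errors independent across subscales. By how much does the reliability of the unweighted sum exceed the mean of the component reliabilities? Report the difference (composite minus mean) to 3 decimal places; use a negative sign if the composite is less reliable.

Var(sum) = 3 + 2.34 = 5.34; true-score variance = 2.26 + 2.34 = 4.6; composite reliability = 0.8614.
Mean component reliability = 0.7533.
Difference = 0.8614 − 0.7533 = 0.108.

0.108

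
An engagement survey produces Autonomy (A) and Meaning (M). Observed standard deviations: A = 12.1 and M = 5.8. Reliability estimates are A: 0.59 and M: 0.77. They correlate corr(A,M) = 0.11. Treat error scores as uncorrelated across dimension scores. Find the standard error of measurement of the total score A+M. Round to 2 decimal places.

8.23

Var(total) = 180.05 + 15.4396 = 195.49.
True-score variance = 112.285 + 15.4396 = 127.724, so reliability = 0.6534.
Error variance = 195.49 − 127.724 = 67.7653; SEM = √67.7653 = 8.23.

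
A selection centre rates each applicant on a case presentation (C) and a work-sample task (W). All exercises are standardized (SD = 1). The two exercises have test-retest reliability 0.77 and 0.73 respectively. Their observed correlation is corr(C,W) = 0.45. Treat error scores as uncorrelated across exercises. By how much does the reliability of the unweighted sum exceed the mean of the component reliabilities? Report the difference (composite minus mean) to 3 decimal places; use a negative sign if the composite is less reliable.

0.078

Var(sum) = 2 + 0.9 = 2.9; true-score variance = 1.5 + 0.9 = 2.4; composite reliability = 0.8276.
Mean component reliability = 0.7500.
Difference = 0.8276 − 0.7500 = 0.078.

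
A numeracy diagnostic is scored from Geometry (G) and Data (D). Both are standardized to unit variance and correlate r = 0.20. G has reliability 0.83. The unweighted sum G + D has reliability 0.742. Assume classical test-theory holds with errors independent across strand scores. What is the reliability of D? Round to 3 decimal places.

Var(G+D) = 2 + 2·0.20 = 2.400.
True-score variance = ρ_G + ρ_D + 2·0.20, so 0.742 = (0.83 + ρ_D + 0.40) / 2.400.
ρ_D = 0.742·2.400 − 0.83 − 0.40 = 0.551.

0.551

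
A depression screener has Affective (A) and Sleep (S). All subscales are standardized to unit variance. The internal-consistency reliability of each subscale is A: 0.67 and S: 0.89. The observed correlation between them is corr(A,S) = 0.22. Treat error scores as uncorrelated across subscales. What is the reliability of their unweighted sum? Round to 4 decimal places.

0.8197

Var(A+S) = 2 + 2·[0.22] = 2 + 0.44 = 2.44.
Under uncorrelated errors the observed covariances equal the true-score covariances, so only the own-variance terms attenuate.
True-score variance = [0.67 + 0.89] + 0.44 = 1.56 + 0.44 = 2.
Reliability = 2 / 2.44 = 0.8197.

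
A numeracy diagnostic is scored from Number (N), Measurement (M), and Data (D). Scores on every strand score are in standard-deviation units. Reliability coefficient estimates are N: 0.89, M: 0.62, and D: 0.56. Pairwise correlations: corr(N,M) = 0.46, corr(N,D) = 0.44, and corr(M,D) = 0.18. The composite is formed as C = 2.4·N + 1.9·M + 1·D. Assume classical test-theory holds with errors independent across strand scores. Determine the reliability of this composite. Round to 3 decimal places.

0.859

Var(C) = 2.4² + 1.9² + 1 + 2·[4.56·0.46 + 2.4·0.44 + 1.9·0.18] = 10.37 + 6.9912 = 17.3612.
With uncorrelated errors the cross-covariances are all true-score covariance, so they carry over unchanged; only the diagonal terms shrink to ρᵢσᵢ².
True-score variance = [2.4²·0.89 + 1.9²·0.62 + 0.56] + 6.9912 = 7.9246 + 6.9912 = 14.9158.
Reliability = 14.9158 / 17.3612 = 0.859.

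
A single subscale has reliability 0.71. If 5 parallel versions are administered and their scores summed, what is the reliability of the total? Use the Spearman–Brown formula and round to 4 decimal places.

ρ_k = kρ / (1 + (k−1)ρ) = 5·0.71 / (1 + 4·0.71) = 3.550 / 3.840 = 0.9245.

0.9245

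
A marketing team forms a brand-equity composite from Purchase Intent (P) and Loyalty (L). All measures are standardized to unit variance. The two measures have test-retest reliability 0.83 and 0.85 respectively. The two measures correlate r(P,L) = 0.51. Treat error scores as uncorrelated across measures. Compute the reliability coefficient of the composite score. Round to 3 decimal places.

Var(P+L) = 2 + 2·[0.51] = 2 + 1.02 = 3.02.
With uncorrelated errors the cross-covariances are all true-score covariance, so they carry over unchanged; only the diagonal terms shrink to ρᵢσᵢ².
True-score variance = [0.83 + 0.85] + 1.02 = 1.68 + 1.02 = 2.7.
Reliability = 2.7 / 3.02 = 0.894.

0.894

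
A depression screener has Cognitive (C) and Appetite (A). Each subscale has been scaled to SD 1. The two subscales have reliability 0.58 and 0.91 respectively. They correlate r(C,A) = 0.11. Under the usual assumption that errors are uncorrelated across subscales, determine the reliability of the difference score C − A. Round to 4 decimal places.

Var(C−A) = 1 + 1 − 2·0.11 = 2 − 0.22 = 1.78.
Under uncorrelated errors the observed covariances equal the true-score covariances, so only the own-variance terms attenuate.
True-score variance = [0.58 + 0.91] − 0.22 = 1.49 − 0.22 = 1.27.
Reliability = 1.27 / 1.78 = 0.7135.

0.7135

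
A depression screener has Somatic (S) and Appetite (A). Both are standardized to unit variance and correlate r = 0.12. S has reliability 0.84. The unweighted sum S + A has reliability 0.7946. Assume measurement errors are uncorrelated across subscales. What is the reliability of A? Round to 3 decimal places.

Var(S+A) = 2 + 2·0.12 = 2.240.
True-score variance = ρ_S + ρ_A + 2·0.12, so 0.7946 = (0.84 + ρ_A + 0.24) / 2.240.
ρ_A = 0.7946·2.240 − 0.84 − 0.24 = 0.700.

0.700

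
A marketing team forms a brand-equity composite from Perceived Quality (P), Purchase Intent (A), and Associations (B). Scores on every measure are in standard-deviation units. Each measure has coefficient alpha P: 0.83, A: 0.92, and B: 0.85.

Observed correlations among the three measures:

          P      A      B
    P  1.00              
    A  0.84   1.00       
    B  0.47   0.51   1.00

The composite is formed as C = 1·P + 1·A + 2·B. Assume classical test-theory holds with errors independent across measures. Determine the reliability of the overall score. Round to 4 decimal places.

0.9267

Var(C) = 1 + 1 + 2² + 2·[0.84 + 2·0.47 + 2·0.51] = 6 + 5.6 = 11.6.
With uncorrelated errors the cross-covariances are all true-score covariance, so they carry over unchanged; only the diagonal terms shrink to ρᵢσᵢ².
True-score variance = [0.83 + 0.92 + 2²·0.85] + 5.6 = 5.15 + 5.6 = 10.75.
Reliability = 10.75 / 11.6 = 0.9267.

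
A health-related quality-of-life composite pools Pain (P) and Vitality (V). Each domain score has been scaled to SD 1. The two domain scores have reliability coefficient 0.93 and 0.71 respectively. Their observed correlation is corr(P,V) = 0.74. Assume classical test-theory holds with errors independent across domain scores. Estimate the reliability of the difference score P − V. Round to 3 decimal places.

0.308

Var(P−V) = 1 + 1 − 2·0.74 = 2 − 1.48 = 0.52.
Because errors are independent across components, Cov(Tᵢ,Tⱼ) = Cov(Xᵢ,Xⱼ); the off-diagonal part of the true-score variance is the same as above.
True-score variance = [0.93 + 0.71] − 1.48 = 1.64 − 1.48 = 0.16.
Reliability = 0.16 / 0.52 = 0.308.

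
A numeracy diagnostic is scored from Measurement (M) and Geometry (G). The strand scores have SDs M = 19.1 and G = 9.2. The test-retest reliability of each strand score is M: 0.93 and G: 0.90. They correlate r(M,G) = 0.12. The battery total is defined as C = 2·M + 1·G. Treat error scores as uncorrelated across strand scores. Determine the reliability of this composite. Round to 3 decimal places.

Var(C) = 2²·19.1² + 9.2² + 2·[2·19.1·9.2·0.12] = 1543.88 + 84.3456 = 1628.23.
Under uncorrelated errors the observed covariances equal the true-score covariances, so only the own-variance terms attenuate.
True-score variance = [2²·19.1²·0.93 + 9.2²·0.90] + 84.3456 = 1433.27 + 84.3456 = 1517.61.
Reliability = 1517.61 / 1628.23 = 0.932.

0.932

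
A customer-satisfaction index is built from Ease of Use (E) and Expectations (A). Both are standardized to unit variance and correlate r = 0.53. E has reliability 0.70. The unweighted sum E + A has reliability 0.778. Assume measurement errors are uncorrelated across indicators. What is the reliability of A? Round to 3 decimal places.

Var(E+A) = 2 + 2·0.53 = 3.060.
True-score variance = ρ_E + ρ_A + 2·0.53, so 0.778 = (0.70 + ρ_A + 1.06) / 3.060.
ρ_A = 0.778·3.060 − 0.70 − 1.06 = 0.621.

0.621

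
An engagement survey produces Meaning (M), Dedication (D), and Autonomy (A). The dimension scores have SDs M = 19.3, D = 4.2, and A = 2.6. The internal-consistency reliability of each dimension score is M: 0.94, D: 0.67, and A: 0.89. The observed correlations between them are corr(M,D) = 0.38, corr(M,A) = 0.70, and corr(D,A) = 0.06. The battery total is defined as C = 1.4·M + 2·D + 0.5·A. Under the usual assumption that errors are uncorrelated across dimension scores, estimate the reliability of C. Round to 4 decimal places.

Var(C) = 1.4²·19.3² + 2²·4.2² + 0.5²·2.6² + 2·[2.8·19.3·4.2·0.38 + 0.7·19.3·2.6·0.70 + 4.2·2.6·0.06] = 802.33 + 222.982 = 1025.31.
Under uncorrelated errors the observed covariances equal the true-score covariances, so only the own-variance terms attenuate.
True-score variance = [1.4²·19.3²·0.94 + 2²·4.2²·0.67 + 0.5²·2.6²·0.89] + 222.982 = 735.055 + 222.982 = 958.037.
Reliability = 958.037 / 1025.31 = 0.9344.

0.9344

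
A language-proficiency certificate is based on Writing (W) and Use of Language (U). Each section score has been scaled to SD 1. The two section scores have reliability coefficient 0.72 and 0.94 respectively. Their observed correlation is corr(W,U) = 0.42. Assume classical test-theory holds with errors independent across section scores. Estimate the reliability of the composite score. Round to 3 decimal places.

0.880

Var(W+U) = 2 + 2·[0.42] = 2 + 0.84 = 2.84.
Under uncorrelated errors the observed covariances equal the true-score covariances, so only the own-variance terms attenuate.
True-score variance = [0.72 + 0.94] + 0.84 = 1.66 + 0.84 = 2.5.
Reliability = 2.5 / 2.84 = 0.880.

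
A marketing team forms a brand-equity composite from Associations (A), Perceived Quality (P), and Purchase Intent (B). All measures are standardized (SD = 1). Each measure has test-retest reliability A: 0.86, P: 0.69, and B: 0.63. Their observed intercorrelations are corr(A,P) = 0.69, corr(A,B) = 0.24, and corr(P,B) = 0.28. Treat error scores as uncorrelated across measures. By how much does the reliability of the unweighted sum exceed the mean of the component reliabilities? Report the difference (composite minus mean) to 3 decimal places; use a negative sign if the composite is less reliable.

Var(sum) = 3 + 2.42 = 5.42; true-score variance = 2.18 + 2.42 = 4.6; composite reliability = 0.8487.
Mean component reliability = 0.7267.
Difference = 0.8487 − 0.7267 = 0.122.

0.122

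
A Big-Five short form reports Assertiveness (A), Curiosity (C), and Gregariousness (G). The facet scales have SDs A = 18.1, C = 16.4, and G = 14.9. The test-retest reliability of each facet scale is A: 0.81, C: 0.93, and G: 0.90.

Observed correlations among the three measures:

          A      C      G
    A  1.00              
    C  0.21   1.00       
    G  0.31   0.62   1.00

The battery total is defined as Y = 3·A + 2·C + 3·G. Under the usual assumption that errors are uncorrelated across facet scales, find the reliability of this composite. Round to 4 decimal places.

0.9172

Var(Y) = 3²·18.1² + 2²·16.4² + 3²·14.9² + 2·[6·18.1·16.4·0.21 + 9·18.1·14.9·0.31 + 6·16.4·14.9·0.62] = 6022.42 + 4070.95 = 10093.4.
With uncorrelated errors the cross-covariances are all true-score covariance, so they carry over unchanged; only the diagonal terms shrink to ρᵢσᵢ².
True-score variance = [3²·18.1²·0.81 + 2²·16.4²·0.93 + 3²·14.9²·0.90] + 4070.95 = 5187.09 + 4070.95 = 9258.03.
Reliability = 9258.03 / 10093.4 = 0.9172.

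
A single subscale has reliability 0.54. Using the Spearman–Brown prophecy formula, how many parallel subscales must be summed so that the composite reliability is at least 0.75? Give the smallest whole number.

k ≥ ρ*(1−ρ₁)/(ρ₁(1−ρ*)) = 0.75·0.46 / (0.54·0.25) = 2.556.
Smallest integer k = 3.

3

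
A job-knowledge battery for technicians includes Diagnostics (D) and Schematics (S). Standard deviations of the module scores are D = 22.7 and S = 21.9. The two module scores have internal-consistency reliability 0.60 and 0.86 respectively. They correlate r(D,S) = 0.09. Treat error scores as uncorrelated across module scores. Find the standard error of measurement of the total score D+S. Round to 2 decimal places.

Var(total) = 994.9 + 89.4834 = 1084.38.
True-score variance = 721.639 + 89.4834 = 811.122, so reliability = 0.7480.
Error variance = 1084.38 − 811.122 = 273.261; SEM = √273.261 = 16.53.

16.53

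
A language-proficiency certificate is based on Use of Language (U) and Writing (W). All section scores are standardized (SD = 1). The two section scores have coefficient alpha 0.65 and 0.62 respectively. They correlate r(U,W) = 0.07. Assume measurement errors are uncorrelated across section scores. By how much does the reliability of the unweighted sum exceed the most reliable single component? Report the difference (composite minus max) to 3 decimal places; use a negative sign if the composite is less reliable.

Var(sum) = 2 + 0.14 = 2.14; true-score variance = 1.27 + 0.14 = 1.41; composite reliability = 0.6589.
Max component reliability = 0.6500.
Difference = 0.6589 − 0.6500 = 0.009.

0.009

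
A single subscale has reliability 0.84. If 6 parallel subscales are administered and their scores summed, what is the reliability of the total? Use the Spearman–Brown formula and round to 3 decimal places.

0.969

ρ_k = kρ / (1 + (k−1)ρ) = 6·0.84 / (1 + 5·0.84) = 5.040 / 5.200 = 0.969.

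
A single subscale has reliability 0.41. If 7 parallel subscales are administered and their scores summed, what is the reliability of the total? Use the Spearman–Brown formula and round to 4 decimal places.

0.8295

ρ_k = kρ / (1 + (k−1)ρ) = 7·0.41 / (1 + 6·0.41) = 2.870 / 3.460 = 0.8295.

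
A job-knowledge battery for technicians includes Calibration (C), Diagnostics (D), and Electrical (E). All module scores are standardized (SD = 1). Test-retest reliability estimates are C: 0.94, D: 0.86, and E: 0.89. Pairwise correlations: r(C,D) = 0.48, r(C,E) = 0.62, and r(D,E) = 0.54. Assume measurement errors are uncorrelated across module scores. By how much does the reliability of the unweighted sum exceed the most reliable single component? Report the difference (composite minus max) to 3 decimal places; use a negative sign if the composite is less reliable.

0.011

Var(sum) = 3 + 3.28 = 6.28; true-score variance = 2.69 + 3.28 = 5.97; composite reliability = 0.9506.
Max component reliability = 0.9400.
Difference = 0.9506 − 0.9400 = 0.011.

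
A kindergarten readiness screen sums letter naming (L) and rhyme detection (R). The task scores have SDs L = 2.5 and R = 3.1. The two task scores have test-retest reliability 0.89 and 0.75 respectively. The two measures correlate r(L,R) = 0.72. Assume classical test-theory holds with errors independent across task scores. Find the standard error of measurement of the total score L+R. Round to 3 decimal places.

Var(total) = 15.86 + 11.16 = 27.02.
True-score variance = 12.77 + 11.16 = 23.93, so reliability = 0.8856.
Error variance = 27.02 − 23.93 = 3.09; SEM = √3.09 = 1.758.

1.758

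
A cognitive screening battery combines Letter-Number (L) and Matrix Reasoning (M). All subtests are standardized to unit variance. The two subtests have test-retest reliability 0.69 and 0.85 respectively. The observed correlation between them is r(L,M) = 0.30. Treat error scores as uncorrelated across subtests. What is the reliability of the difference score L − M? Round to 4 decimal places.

Var(L−M) = 1 + 1 − 2·0.30 = 2 − 0.6 = 1.4.
Because errors are independent across components, Cov(Tᵢ,Tⱼ) = Cov(Xᵢ,Xⱼ); the off-diagonal part of the true-score variance is the same as above.
True-score variance = [0.69 + 0.85] − 0.6 = 1.54 − 0.6 = 0.94.
Reliability = 0.94 / 1.4 = 0.6714.

0.6714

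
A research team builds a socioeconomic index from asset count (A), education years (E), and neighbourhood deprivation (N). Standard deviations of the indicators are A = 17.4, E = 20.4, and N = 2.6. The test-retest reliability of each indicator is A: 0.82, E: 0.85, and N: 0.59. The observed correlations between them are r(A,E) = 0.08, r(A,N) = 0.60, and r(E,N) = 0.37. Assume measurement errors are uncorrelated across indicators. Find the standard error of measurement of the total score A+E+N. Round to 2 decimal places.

Var(total) = 725.68 + 150.331 = 876.011.
True-score variance = 605.988 + 150.331 = 756.319, so reliability = 0.8634.
Error variance = 876.011 − 756.319 = 119.692; SEM = √119.692 = 10.94.

10.94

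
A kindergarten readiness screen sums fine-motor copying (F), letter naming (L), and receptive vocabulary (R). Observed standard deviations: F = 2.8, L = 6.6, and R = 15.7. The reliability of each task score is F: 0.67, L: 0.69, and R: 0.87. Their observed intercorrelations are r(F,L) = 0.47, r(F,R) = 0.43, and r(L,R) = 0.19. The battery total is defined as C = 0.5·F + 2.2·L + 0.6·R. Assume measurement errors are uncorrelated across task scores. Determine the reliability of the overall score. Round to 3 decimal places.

Var(C) = 0.5²·2.8² + 2.2²·6.6² + 0.6²·15.7² + 2·[1.1·2.8·6.6·0.47 + 0.3·2.8·15.7·0.43 + 1.32·6.6·15.7·0.19] = 301.527 + 82.4258 = 383.953.
With uncorrelated errors the cross-covariances are all true-score covariance, so they carry over unchanged; only the diagonal terms shrink to ρᵢσᵢ².
True-score variance = [0.5²·2.8²·0.67 + 2.2²·6.6²·0.69 + 0.6²·15.7²·0.87] + 82.4258 = 223.987 + 82.4258 = 306.413.
Reliability = 306.413 / 383.953 = 0.798.

0.798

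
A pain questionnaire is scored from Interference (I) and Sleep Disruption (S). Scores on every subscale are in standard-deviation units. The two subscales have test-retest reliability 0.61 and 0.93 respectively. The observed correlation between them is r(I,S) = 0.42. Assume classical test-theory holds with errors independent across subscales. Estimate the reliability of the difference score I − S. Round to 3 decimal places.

0.603

Var(I−S) = 1 + 1 − 2·0.42 = 2 − 0.84 = 1.16.
Because errors are independent across components, Cov(Tᵢ,Tⱼ) = Cov(Xᵢ,Xⱼ); the off-diagonal part of the true-score variance is the same as above.
True-score variance = [0.61 + 0.93] − 0.84 = 1.54 − 0.84 = 0.7.
Reliability = 0.7 / 1.16 = 0.603.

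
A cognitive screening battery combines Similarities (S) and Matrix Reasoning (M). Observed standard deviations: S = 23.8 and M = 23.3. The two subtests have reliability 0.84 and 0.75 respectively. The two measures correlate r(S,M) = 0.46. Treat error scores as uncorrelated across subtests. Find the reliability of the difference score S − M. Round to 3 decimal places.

Var(S−M) = 23.8² + 23.3² − 2·23.8·23.3·0.46 = 1109.33 − 510.177 = 599.153.
Under uncorrelated errors the observed covariances equal the true-score covariances, so only the own-variance terms attenuate.
True-score variance = [23.8²·0.84 + 23.3²·0.75] − 510.177 = 882.977 − 510.177 = 372.8.
Reliability = 372.8 / 599.153 = 0.622.

0.622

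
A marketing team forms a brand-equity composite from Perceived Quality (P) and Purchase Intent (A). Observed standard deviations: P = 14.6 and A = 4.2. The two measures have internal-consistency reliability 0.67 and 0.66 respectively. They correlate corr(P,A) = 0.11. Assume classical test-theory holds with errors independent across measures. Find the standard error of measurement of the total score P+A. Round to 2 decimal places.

Var(total) = 230.8 + 13.4904 = 244.29.
True-score variance = 154.46 + 13.4904 = 167.95, so reliability = 0.6875.
Error variance = 244.29 − 167.95 = 76.3404; SEM = √76.3404 = 8.74.

8.74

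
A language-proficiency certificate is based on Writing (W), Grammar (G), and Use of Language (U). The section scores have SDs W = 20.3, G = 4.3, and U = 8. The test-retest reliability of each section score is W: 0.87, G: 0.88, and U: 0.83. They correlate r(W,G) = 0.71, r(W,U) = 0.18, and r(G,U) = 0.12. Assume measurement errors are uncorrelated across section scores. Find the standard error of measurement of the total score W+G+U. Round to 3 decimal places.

8.165

Var(total) = 494.58 + 190.672 = 685.252.
True-score variance = 427.909 + 190.672 = 618.581, so reliability = 0.9027.
Error variance = 685.252 − 618.581 = 66.6705; SEM = √66.6705 = 8.165.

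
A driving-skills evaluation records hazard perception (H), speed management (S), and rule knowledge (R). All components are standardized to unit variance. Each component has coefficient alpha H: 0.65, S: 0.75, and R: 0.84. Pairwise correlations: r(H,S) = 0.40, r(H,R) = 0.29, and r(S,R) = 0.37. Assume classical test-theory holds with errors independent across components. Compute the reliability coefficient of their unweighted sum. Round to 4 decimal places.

0.8516

Var(H+S+R) = 3 + 2·[0.40 + 0.29 + 0.37] = 3 + 2.12 = 5.12.
Under uncorrelated errors the observed covariances equal the true-score covariances, so only the own-variance terms attenuate.
True-score variance = [0.65 + 0.75 + 0.84] + 2.12 = 2.24 + 2.12 = 4.36.
Reliability = 4.36 / 5.12 = 0.8516.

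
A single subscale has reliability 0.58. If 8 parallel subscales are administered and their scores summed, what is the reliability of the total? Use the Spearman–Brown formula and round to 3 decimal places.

0.917

ρ_k = kρ / (1 + (k−1)ρ) = 8·0.58 / (1 + 7·0.58) = 4.640 / 5.060 = 0.917.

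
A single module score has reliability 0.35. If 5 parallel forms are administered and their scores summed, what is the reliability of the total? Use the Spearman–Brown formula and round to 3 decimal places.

0.729

ρ_k = kρ / (1 + (k−1)ρ) = 5·0.35 / (1 + 4·0.35) = 1.750 / 2.400 = 0.729.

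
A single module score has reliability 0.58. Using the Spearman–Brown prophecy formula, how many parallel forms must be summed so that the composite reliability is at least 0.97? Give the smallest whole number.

k ≥ ρ*(1−ρ₁)/(ρ₁(1−ρ*)) = 0.97·0.42 / (0.58·0.03) = 23.414.
Smallest integer k = 24.

24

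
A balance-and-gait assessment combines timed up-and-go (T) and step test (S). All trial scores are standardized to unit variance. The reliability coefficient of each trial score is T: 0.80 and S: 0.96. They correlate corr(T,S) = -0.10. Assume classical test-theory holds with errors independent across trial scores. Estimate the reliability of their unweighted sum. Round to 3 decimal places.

0.867

Var(T+S) = 2 + 2·[(-0.10)] = 2 − 0.2 = 1.8.
Under uncorrelated errors the observed covariances equal the true-score covariances, so only the own-variance terms attenuate.
True-score variance = [0.80 + 0.96] − 0.2 = 1.76 − 0.2 = 1.56.
Reliability = 1.56 / 1.8 = 0.867.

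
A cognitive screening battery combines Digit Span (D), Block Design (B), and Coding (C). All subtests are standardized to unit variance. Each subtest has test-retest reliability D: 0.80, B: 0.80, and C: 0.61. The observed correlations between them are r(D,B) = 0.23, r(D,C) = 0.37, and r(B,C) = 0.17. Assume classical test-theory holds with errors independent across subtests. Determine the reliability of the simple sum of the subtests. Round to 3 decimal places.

0.826

Var(D+B+C) = 3 + 2·[0.23 + 0.37 + 0.17] = 3 + 1.54 = 4.54.
Because errors are independent across components, Cov(Tᵢ,Tⱼ) = Cov(Xᵢ,Xⱼ); the off-diagonal part of the true-score variance is the same as above.
True-score variance = [0.80 + 0.80 + 0.61] + 1.54 = 2.21 + 1.54 = 3.75.
Reliability = 3.75 / 4.54 = 0.826.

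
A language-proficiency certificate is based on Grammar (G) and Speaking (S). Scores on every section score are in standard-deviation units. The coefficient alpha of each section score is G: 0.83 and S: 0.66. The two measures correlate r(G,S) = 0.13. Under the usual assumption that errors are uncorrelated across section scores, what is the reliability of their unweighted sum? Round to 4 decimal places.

0.7743

Var(G+S) = 2 + 2·[0.13] = 2 + 0.26 = 2.26.
Under uncorrelated errors the observed covariances equal the true-score covariances, so only the own-variance terms attenuate.
True-score variance = [0.83 + 0.66] + 0.26 = 1.49 + 0.26 = 1.75.
Reliability = 1.75 / 2.26 = 0.7743.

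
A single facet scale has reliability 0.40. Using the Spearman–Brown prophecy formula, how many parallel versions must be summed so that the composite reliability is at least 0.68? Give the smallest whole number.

k ≥ ρ*(1−ρ₁)/(ρ₁(1−ρ*)) = 0.68·0.60 / (0.40·0.32) = 3.188.
Smallest integer k = 4.

4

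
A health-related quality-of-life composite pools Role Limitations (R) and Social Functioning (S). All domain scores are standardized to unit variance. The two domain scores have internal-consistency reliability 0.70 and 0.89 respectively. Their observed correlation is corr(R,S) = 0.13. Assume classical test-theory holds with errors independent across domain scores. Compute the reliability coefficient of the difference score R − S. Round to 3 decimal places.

0.764

Var(R−S) = 1 + 1 − 2·0.13 = 2 − 0.26 = 1.74.
Under uncorrelated errors the observed covariances equal the true-score covariances, so only the own-variance terms attenuate.
True-score variance = [0.70 + 0.89] − 0.26 = 1.59 − 0.26 = 1.33.
Reliability = 1.33 / 1.74 = 0.764.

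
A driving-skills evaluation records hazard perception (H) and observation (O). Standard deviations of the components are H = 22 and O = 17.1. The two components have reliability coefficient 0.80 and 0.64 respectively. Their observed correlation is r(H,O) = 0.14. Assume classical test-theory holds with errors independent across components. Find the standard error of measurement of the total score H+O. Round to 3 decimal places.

14.215

Var(total) = 776.41 + 105.336 = 881.746.
True-score variance = 574.342 + 105.336 = 679.678, so reliability = 0.7708.
Error variance = 881.746 − 679.678 = 202.068; SEM = √202.068 = 14.215.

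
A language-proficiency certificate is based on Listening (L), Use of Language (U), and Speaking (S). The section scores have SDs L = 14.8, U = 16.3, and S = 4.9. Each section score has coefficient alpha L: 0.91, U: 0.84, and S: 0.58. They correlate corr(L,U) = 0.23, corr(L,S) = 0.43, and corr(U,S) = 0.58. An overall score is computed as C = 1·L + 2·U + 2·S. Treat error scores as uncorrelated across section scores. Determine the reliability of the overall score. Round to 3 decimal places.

0.890

Var(C) = 14.8² + 2²·16.3² + 2²·4.9² + 2·[2·14.8·16.3·0.23 + 2·14.8·4.9·0.43 + 4·16.3·4.9·0.58] = 1377.84 + 717.272 = 2095.11.
With uncorrelated errors the cross-covariances are all true-score covariance, so they carry over unchanged; only the diagonal terms shrink to ρᵢσᵢ².
True-score variance = [14.8²·0.91 + 2²·16.3²·0.84 + 2²·4.9²·0.58] + 717.272 = 1147.75 + 717.272 = 1865.02.
Reliability = 1865.02 / 2095.11 = 0.890.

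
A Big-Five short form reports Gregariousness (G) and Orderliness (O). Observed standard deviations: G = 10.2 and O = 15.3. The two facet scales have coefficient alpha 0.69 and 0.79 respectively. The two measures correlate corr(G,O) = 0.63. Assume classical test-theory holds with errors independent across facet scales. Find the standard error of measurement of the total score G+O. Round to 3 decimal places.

9.023

Var(total) = 338.13 + 196.636 = 534.766.
True-score variance = 256.719 + 196.636 = 453.354, so reliability = 0.8478.
Error variance = 534.766 − 453.354 = 81.4113; SEM = √81.4113 = 9.023.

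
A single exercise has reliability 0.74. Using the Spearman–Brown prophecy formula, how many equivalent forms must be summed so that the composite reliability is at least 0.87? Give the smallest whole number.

k ≥ ρ*(1−ρ₁)/(ρ₁(1−ρ*)) = 0.87·0.26 / (0.74·0.13) = 2.351.
Smallest integer k = 3.

3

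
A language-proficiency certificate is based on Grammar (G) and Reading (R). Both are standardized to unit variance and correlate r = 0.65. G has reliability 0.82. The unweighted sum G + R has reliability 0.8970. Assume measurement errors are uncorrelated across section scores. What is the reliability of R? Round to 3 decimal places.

Var(G+R) = 2 + 2·0.65 = 3.300.
True-score variance = ρ_G + ρ_R + 2·0.65, so 0.8970 = (0.82 + ρ_R + 1.30) / 3.300.
ρ_R = 0.8970·3.300 − 0.82 − 1.30 = 0.840.

0.840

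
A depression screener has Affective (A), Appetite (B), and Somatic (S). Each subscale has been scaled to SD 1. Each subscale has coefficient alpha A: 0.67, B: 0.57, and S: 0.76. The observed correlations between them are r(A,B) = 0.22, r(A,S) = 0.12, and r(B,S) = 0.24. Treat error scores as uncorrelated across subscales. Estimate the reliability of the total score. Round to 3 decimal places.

Var(A+B+S) = 3 + 2·[0.22 + 0.12 + 0.24] = 3 + 1.16 = 4.16.
Because errors are independent across components, Cov(Tᵢ,Tⱼ) = Cov(Xᵢ,Xⱼ); the off-diagonal part of the true-score variance is the same as above.
True-score variance = [0.67 + 0.57 + 0.76] + 1.16 = 2 + 1.16 = 3.16.
Reliability = 3.16 / 4.16 = 0.760.

0.760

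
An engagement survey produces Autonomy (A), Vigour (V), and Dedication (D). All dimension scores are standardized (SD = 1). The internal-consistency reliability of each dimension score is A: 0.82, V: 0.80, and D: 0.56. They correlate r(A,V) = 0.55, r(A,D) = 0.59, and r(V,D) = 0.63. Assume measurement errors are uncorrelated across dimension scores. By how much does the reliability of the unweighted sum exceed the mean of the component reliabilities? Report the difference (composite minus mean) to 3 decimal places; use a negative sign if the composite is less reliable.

Var(sum) = 3 + 3.54 = 6.54; true-score variance = 2.18 + 3.54 = 5.72; composite reliability = 0.8746.
Mean component reliability = 0.7267.
Difference = 0.8746 − 0.7267 = 0.148.

0.148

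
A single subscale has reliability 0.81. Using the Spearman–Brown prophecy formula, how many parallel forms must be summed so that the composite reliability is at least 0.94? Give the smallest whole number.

4

k ≥ ρ*(1−ρ₁)/(ρ₁(1−ρ*)) = 0.94·0.19 / (0.81·0.06) = 3.675.
Smallest integer k = 4.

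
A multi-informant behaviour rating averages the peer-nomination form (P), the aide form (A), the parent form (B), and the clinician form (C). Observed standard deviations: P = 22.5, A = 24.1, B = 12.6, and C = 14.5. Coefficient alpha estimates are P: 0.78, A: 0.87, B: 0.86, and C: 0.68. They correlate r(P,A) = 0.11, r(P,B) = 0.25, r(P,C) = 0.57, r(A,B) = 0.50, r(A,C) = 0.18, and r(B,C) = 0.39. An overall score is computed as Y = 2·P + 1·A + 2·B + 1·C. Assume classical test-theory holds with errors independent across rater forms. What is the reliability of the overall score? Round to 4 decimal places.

Var(Y) = 2²·22.5² + 24.1² + 2²·12.6² + 14.5² + 2·[2·22.5·24.1·0.11 + 4·22.5·12.6·0.25 + 2·22.5·14.5·0.57 + 2·24.1·12.6·0.50 + 24.1·14.5·0.18 + 2·12.6·14.5·0.39] = 3451.1 + 2567.57 = 6018.67.
Because errors are independent across components, Cov(Tᵢ,Tⱼ) = Cov(Xᵢ,Xⱼ); the off-diagonal part of the true-score variance is the same as above.
True-score variance = [2²·22.5²·0.78 + 24.1²·0.87 + 2²·12.6²·0.86 + 14.5²·0.68] + 2567.57 = 2773.91 + 2567.57 = 5341.48.
Reliability = 5341.48 / 6018.67 = 0.8875.

0.8875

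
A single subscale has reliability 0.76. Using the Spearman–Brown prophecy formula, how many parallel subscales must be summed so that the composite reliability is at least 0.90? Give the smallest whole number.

3

k ≥ ρ*(1−ρ₁)/(ρ₁(1−ρ*)) = 0.90·0.24 / (0.76·0.10) = 2.842.
Smallest integer k = 3.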